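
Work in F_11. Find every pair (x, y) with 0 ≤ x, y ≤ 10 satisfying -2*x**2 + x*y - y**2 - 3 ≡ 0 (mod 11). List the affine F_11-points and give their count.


Affine F_11-points: {(1, 3), (1, 9), (2, 0), (2, 2), (5, 8), (6, 3), (9, 0), (9, 9), (10, 2), (10, 8)}; count = 10.

For each of the 121 pairs (x, y) ∈ F_11², evaluate f(x, y) mod 11. Record the zeros.
  x = 0: [0↦8, 1↦7, 2↦4, 3↦10, 4↦3, 5↦5, 6↦5, 7↦3, 8↦10, 9↦4, 10↦7]  zeros at y ∈ ∅
  x = 1: [0↦6, 1↦6, 2↦4, 3↦0, 4↦5, 5↦8, 6↦9, 7↦8, 8↦5, 9↦0, 10↦4]  zeros at y ∈ {3, 9}
  x = 2: [0↦0, 1↦1, 2↦0, 3↦8, 4↦3, 5↦7, 6↦9, 7↦9, 8↦7, 9↦3, 10↦8]  zeros at y ∈ {0, 2}
  x = 3: [0↦1, 1↦3, 2↦3, 3↦1, 4↦8, 5↦2, 6↦5, 7↦6, 8↦5, 9↦2, 10↦8]  zeros at y ∈ ∅
  x = 4: [0↦9, 1↦1, 2↦2, 3↦1, 4↦9, 5↦4, 6↦8, 7↦10, 8↦10, 9↦8, 10↦4]  zeros at y ∈ ∅
  x = 5: [0↦2, 1↦6, 2↦8, 3↦8, 4↦6, 5↦2, 6↦7, 7↦10, 8↦0, 9↦10, 10↦7]  zeros at y ∈ {8}
  x = 6: [0↦2, 1↦7, 2↦10, 3↦0, 4↦10, 5↦7, 6↦2, 7↦6, 8↦8, 9↦8, 10↦6]  zeros at y ∈ {3}
  x = 7: [0↦9, 1↦4, 2↦8, 3↦10, 4↦10, 5↦8, 6↦4, 7↦9, 8↦1, 9↦2, 10↦1]  zeros at y ∈ ∅
  x = 8: [0↦1, 1↦8, 2↦2, 3↦5, 4↦6, 5↦5, 6↦2, 7↦8, 8↦1, 9↦3, 10↦3]  zeros at y ∈ ∅
  x = 9: [0↦0, 1↦8, 2↦3, 3↦7, 4↦9, 5↦9, 6↦7, 7↦3, 8↦8, 9↦0, 10↦1]  zeros at y ∈ {0, 9}
  x = 10: [0↦6, 1↦4, 2↦0, 3↦5, 4↦8, 5↦9, 6↦8, 7↦5, 8↦0, 9↦4, 10↦6]  zeros at y ∈ {2, 8}
Collecting zeros: affine points = {(1, 3), (1, 9), (2, 0), (2, 2), (5, 8), (6, 3), (9, 0), (9, 9), (10, 2), (10, 8)}.
Total count |C(F_11)_aff| = 10.


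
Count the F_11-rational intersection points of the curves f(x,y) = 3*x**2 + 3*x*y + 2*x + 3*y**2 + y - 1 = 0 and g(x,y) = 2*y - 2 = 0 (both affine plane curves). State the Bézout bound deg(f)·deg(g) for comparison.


Common zeros: {(1, 1)}; count = 1; Bézout bound = 2.

deg(f) = 2, deg(g) = 1, so Bézout bound = 2.
Scan x ∈ F_11. For each x, list the y ∈ F_11 with f(x, y) ≡ 0 and those with g(x, y) ≡ 0 (mod 11); the common zeros in that column are the intersection.
  x = 0: f ≡ 0 at y ∈ ∅; g ≡ 0 at y ∈ {1}; common: ∅.
  x = 1: f ≡ 0 at y ∈ {1, 5}; g ≡ 0 at y ∈ {1}; common: {1}.
  x = 2: f ≡ 0 at y ∈ {6, 10}; g ≡ 0 at y ∈ {1}; common: ∅.
  x = 3: f ≡ 0 at y ∈ ∅; g ≡ 0 at y ∈ {1}; common: ∅.
  x = 4: f ≡ 0 at y ∈ {0, 3}; g ≡ 0 at y ∈ {1}; common: ∅.
  x = 5: f ≡ 0 at y ∈ ∅; g ≡ 0 at y ∈ {1}; common: ∅.
  x = 6: f ≡ 0 at y ∈ {6}; g ≡ 0 at y ∈ {1}; common: ∅.
  x = 7: f ≡ 0 at y ∈ {3, 8}; g ≡ 0 at y ∈ {1}; common: ∅.
  x = 8: f ≡ 0 at y ∈ {5}; g ≡ 0 at y ∈ {1}; common: ∅.
  x = 9: f ≡ 0 at y ∈ ∅; g ≡ 0 at y ∈ {1}; common: ∅.
  x = 10: f ≡ 0 at y ∈ {0, 8}; g ≡ 0 at y ∈ {1}; common: ∅.
Collecting: common zeros = {(1, 1)}, so the count is 1.
Comparison with the Bézout bound: 1 ≤ 2 = deg(f)·deg(g), as expected for curves with no common component (the affine F_11-count falls short of the bound because intersections may lie at infinity, over extension fields, or carry multiplicity).


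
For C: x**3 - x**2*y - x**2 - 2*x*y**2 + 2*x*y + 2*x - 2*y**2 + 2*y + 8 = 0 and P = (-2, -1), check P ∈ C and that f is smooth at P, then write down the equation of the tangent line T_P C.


Tangent line at P: 10*x - 10*y + 10 = 0.

Step 1: f(-2, -1) = 0, so P lies on C.
Step 2: partial derivatives
  f_x(x, y) = 3*x**2 - 2*x*y - 2*x - 2*y**2 + 2*y + 2, f_y(x, y) = -x**2 - 4*x*y + 2*x - 4*y + 2.
  f_x(P) = 10, f_y(P) = -10 (gradient nonzero, so P is smooth).
Step 3: tangent line at P: 10·(x − -2) + -10·(y − -1) = 0.
Expanding: 10*x - 10*y + 10 = 0.


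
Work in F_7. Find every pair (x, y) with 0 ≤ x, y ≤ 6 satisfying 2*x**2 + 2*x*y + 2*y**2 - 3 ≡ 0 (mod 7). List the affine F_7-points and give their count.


Affine F_7-points: {(2, 2), (2, 3), (3, 2), (4, 5), (5, 4), (5, 5)}; count = 6.

For each of the 49 pairs (x, y) ∈ F_7², evaluate f(x, y) mod 7. Record the zeros.
  x = 0: [0↦4, 1↦6, 2↦5, 3↦1, 4↦1, 5↦5, 6↦6]  zeros at y ∈ ∅
  x = 1: [0↦6, 1↦3, 2↦4, 3↦2, 4↦4, 5↦3, 6↦6]  zeros at y ∈ ∅
  x = 2: [0↦5, 1↦4, 2↦0, 3↦0, 4↦4, 5↦5, 6↦3]  zeros at y ∈ {2, 3}
  x = 3: [0↦1, 1↦2, 2↦0, 3↦2, 4↦1, 5↦4, 6↦4]  zeros at y ∈ {2}
  x = 4: [0↦1, 1↦4, 2↦4, 3↦1, 4↦2, 5↦0, 6↦2]  zeros at y ∈ {5}
  x = 5: [0↦5, 1↦3, 2↦5, 3↦4, 4↦0, 5↦0, 6↦4]  zeros at y ∈ {4, 5}
  x = 6: [0↦6, 1↦6, 2↦3, 3↦4, 4↦2, 5↦4, 6↦3]  zeros at y ∈ ∅
Collecting zeros: affine points = {(2, 2), (2, 3), (3, 2), (4, 5), (5, 4), (5, 5)}.
Total count |C(F_7)_aff| = 6.


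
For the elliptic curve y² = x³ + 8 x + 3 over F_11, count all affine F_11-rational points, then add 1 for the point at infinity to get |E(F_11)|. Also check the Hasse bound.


Affine points = {(0, 5), (0, 6), (1, 1), (1, 10), (2, 4), (2, 7), (4, 0), (5, 5), (5, 6), (6, 5), (6, 6), (9, 1), (9, 10), (10, 4), (10, 7)}; affine count = 15; |E(F_11)| = 16.

Discriminant check: Δ ∝ 4a³ + 27b² = 4·8³ + 27·3² = 4·512 + 27·9 ≡ 3 (mod 11). Nonzero ⇒ E is nonsingular.
For each x ∈ F_11, compute rhs = x³ + 8·x + 3 mod 11, then count y ∈ F_11 with y² ≡ rhs.
  x = 0: rhs = 3, matching y values: 5, 6 (2 points).
  x = 1: rhs = 1, matching y values: 1, 10 (2 points).
  x = 2: rhs = 5, matching y values: 4, 7 (2 points).
  x = 3: rhs = 10, matching y values: none (0 points).
  x = 4: rhs = 0, matching y values: 0 (1 points).
  x = 5: rhs = 3, matching y values: 5, 6 (2 points).
  x = 6: rhs = 3, matching y values: 5, 6 (2 points).
  x = 7: rhs = 6, matching y values: none (0 points).
  x = 8: rhs = 7, matching y values: none (0 points).
  x = 9: rhs = 1, matching y values: 1, 10 (2 points).
  x = 10: rhs = 5, matching y values: 4, 7 (2 points).
Total affine count: 15.
Full point count |E(F_11)| = 15 + 1 = 16.
Hasse bound: |16 − (11+1)| = |4| = 4 ≤ 2√11 ≈ 6.6332 ✓.


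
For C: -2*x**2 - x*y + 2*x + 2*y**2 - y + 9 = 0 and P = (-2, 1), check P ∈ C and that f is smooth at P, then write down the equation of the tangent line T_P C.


Tangent line at P: 9*x + 5*y + 13 = 0.

Step 1: f(-2, 1) = 0, so P lies on C.
Step 2: partial derivatives
  f_x(x, y) = -4*x - y + 2, f_y(x, y) = -x + 4*y - 1.
  f_x(P) = 9, f_y(P) = 5 (gradient nonzero, so P is smooth).
Step 3: tangent line at P: 9·(x − -2) + 5·(y − 1) = 0.
Expanding: 9*x + 5*y + 13 = 0.


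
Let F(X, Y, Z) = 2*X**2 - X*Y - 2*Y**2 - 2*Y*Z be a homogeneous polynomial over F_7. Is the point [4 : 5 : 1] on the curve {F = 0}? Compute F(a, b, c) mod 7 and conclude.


F(4,5,1) ≡ 1 (mod 7); P is NOT on the curve.

Evaluate F(4, 5, 1) term-by-term (mod 7).
  2*X**2 ↦ 2·16·1·1 = 32
  -X*Y ↦ -1·4·5·1 = -20
  -2*Y**2 ↦ -2·1·25·1 = -50
  -2*Y*Z ↦ -2·1·5·1 = -10
Sum: F(4, 5, 1) = (32) + (-20) + (-50) + (-10) = -48.
Reducing mod 7: -48 ≡ 1 (mod 7).
Since F(a, b, c) ≡ 1 ≠ 0 (mod 7), P does NOT lie on the curve.


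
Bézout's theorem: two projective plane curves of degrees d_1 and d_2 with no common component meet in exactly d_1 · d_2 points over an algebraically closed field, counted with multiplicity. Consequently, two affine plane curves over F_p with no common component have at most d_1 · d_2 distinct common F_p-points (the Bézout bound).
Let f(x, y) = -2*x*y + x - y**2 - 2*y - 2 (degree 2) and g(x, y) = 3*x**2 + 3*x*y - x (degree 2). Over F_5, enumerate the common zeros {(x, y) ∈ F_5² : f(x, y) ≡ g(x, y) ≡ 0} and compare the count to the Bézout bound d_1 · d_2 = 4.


Common zeros: {(0, 1), (0, 2), (2, 0)}; count = 3; Bézout bound = 4.

deg(f) = 2, deg(g) = 2, so Bézout bound = 4.
Scan x ∈ F_5. For each x, list the y ∈ F_5 with f(x, y) ≡ 0 and those with g(x, y) ≡ 0 (mod 5); the common zeros in that column are the intersection.
  x = 0: f ≡ 0 at y ∈ {1, 2}; g ≡ 0 at y ∈ {0, 1, 2, 3, 4}; common: {1, 2}.
  x = 1: f ≡ 0 at y ∈ ∅; g ≡ 0 at y ∈ {1}; common: ∅.
  x = 2: f ≡ 0 at y ∈ {0, 4}; g ≡ 0 at y ∈ {0}; common: {0}.
  x = 3: f ≡ 0 at y ∈ ∅; g ≡ 0 at y ∈ {4}; common: ∅.
  x = 4: f ≡ 0 at y ∈ ∅; g ≡ 0 at y ∈ {3}; common: ∅.
Collecting: common zeros = {(0, 1), (0, 2), (2, 0)}, so the count is 3.
Comparison with the Bézout bound: 3 ≤ 4 = deg(f)·deg(g), as expected for curves with no common component (the affine F_5-count falls short of the bound because intersections may lie at infinity, over extension fields, or carry multiplicity).


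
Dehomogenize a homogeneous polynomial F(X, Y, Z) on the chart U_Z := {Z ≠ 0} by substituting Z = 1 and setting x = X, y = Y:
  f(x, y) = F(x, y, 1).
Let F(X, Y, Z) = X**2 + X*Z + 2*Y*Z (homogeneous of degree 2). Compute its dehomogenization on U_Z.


f(x, y) = x**2 + x + 2*y

On U_Z we set Z = 1. Each monomial c·X^i·Y^j·Z^k in F becomes c·x^i·y^j·1^k = c·x^i·y^j.
Substituting Z = 1: F(X, Y, 1) = x**2 + x + 2*y.
Note: deg(f) ≤ deg(F) = 2; strict inequality happens when F is divisible by Z (lost terms).


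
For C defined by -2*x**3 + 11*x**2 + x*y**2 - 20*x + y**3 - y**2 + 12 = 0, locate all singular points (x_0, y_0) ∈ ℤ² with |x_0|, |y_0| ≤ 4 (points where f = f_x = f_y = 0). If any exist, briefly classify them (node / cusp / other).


Singular points: {(2, 0)}; classification: node.

Compute partial derivatives:
  f_x = -6*x**2 + 22*x + y**2 - 20.
  f_y = 2*x*y + 3*y**2 - 2*y.
Scan x_0 ∈ {−4, ..., 4}. For each x_0, f_y(x_0, y) is a polynomial in y; find its integer roots y ∈ {−4, ..., 4}, then test f_x and f at those candidates.
  x = -4: f_y(-4, y) = 3*y**2 - 10*y; vanishes at y ∈ {0}. (-4, 0): f_x = -204 ≠ 0.
  x = -3: f_y(-3, y) = 3*y**2 - 8*y; vanishes at y ∈ {0}. (-3, 0): f_x = -140 ≠ 0.
  x = -2: f_y(-2, y) = 3*y**2 - 6*y; vanishes at y ∈ {0, 2}. (-2, 0): f_x = -88 ≠ 0; (-2, 2): f_x = -84 ≠ 0.
  x = -1: f_y(-1, y) = 3*y**2 - 4*y; vanishes at y ∈ {0}. (-1, 0): f_x = -48 ≠ 0.
  x = 0: f_y(0, y) = 3*y**2 - 2*y; vanishes at y ∈ {0}. (0, 0): f_x = -20 ≠ 0.
  x = 1: f_y(1, y) = 3*y**2; vanishes at y ∈ {0}. (1, 0): f_x = -4 ≠ 0.
  x = 2: f_y(2, y) = 3*y**2 + 2*y; vanishes at y ∈ {0}. (2, 0): f_x = 0, f = 0 — SINGULAR.
  x = 3: f_y(3, y) = 3*y**2 + 4*y; vanishes at y ∈ {0}. (3, 0): f_x = -8 ≠ 0.
  x = 4: f_y(4, y) = 3*y**2 + 6*y; vanishes at y ∈ {-2, 0}. (4, -2): f_x = -24 ≠ 0; (4, 0): f_x = -28 ≠ 0.
Only singular point on the grid: (2, 0).
Classify: substitute x = 2 + u, y = 0 + v and expand: f = -2*u**3 - u**2 + u*v**2 + v**3 + v**2.
No constant or linear terms (consistent with a singular point). Quadratic part: -u**2 + v**2. Cubic part: -2*u**3 + u*v**2 + v**3.
The quadratic part v**2 - u**2 = (v − u)(v + u) splits into two distinct linear factors, so there are two distinct tangent lines y − 0 = ±(x − 2) — this is a node (ordinary double point).
Classification: node.


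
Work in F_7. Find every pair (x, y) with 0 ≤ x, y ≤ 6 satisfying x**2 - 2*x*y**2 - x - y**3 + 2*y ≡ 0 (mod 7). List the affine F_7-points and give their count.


Affine F_7-points: {(0, 0), (0, 3), (0, 4), (1, 0), (3, 5), (5, 3), (5, 4), (6, 5)}; count = 8.

For each of the 49 pairs (x, y) ∈ F_7², evaluate f(x, y) mod 7. Record the zeros.
  x = 0: [0↦0, 1↦1, 2↦3, 3↦0, 4↦0, 5↦4, 6↦6]  zeros at y ∈ {0, 3, 4}
  x = 1: [0↦0, 1↦6, 2↦2, 3↦3, 4↦3, 5↦3, 6↦4]  zeros at y ∈ {0}
  x = 2: [0↦2, 1↦6, 2↦3, 3↦1, 4↦1, 5↦4, 6↦4]  zeros at y ∈ ∅
  x = 3: [0↦6, 1↦1, 2↦6, 3↦1, 4↦1, 5↦0, 6↦6]  zeros at y ∈ {5}
  x = 4: [0↦5, 1↦5, 2↦4, 3↦3, 4↦3, 5↦5, 6↦3]  zeros at y ∈ ∅
  x = 5: [0↦6, 1↦4, 2↦4, 3↦0, 4↦0, 5↦5, 6↦2]  zeros at y ∈ {3, 4}
  x = 6: [0↦2, 1↦5, 2↦6, 3↦6, 4↦6, 5↦0, 6↦3]  zeros at y ∈ {5}
Collecting zeros: affine points = {(0, 0), (0, 3), (0, 4), (1, 0), (3, 5), (5, 3), (5, 4), (6, 5)}.
Total count |C(F_7)_aff| = 8.


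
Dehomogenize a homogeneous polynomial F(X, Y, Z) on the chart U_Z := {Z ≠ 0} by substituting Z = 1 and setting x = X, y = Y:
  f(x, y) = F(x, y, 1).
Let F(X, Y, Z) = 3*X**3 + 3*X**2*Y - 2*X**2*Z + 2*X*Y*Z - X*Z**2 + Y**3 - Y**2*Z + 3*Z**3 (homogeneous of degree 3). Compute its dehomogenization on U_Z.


f(x, y) = 3*x**3 + 3*x**2*y - 2*x**2 + 2*x*y - x + y**3 - y**2 + 3

On U_Z we set Z = 1. Each monomial c·X^i·Y^j·Z^k in F becomes c·x^i·y^j·1^k = c·x^i·y^j.
Substituting Z = 1: F(X, Y, 1) = 3*x**3 + 3*x**2*y - 2*x**2 + 2*x*y - x + y**3 - y**2 + 3.
Note: deg(f) ≤ deg(F) = 3; strict inequality happens when F is divisible by Z (lost terms).


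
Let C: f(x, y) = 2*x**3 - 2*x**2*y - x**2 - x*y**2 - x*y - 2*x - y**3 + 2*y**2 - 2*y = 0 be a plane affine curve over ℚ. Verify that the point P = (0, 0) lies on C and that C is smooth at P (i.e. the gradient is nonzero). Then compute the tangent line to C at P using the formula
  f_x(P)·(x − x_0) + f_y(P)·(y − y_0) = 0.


Tangent line at P: -2*x - 2*y = 0.

Step 1: f(0, 0) = 0, so P lies on C.
Step 2: partial derivatives
  f_x(x, y) = 6*x**2 - 4*x*y - 2*x - y**2 - y - 2, f_y(x, y) = -2*x**2 - 2*x*y - x - 3*y**2 + 4*y - 2.
  f_x(P) = -2, f_y(P) = -2 (gradient nonzero, so P is smooth).
Step 3: tangent line at P: -2·(x − 0) + -2·(y − 0) = 0.
Expanding: -2*x - 2*y = 0.


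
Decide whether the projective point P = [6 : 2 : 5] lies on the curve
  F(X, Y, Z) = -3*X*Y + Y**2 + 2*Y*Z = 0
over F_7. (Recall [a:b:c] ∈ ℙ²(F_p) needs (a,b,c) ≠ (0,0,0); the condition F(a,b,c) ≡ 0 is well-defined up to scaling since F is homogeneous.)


F(6,2,5) ≡ 2 (mod 7); P is NOT on the curve.

Evaluate F(6, 2, 5) term-by-term (mod 7).
  -3*X*Y ↦ -3·6·2·1 = -36
  Y**2 ↦ 1·1·4·1 = 4
  2*Y*Z ↦ 2·1·2·5 = 20
Sum: F(6, 2, 5) = (-36) + (4) + (20) = -12.
Reducing mod 7: -12 ≡ 2 (mod 7).
Since F(a, b, c) ≡ 2 ≠ 0 (mod 7), P does NOT lie on the curve.


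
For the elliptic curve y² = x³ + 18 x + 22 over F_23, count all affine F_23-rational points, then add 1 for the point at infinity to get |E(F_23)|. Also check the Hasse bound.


Affine points = {(1, 8), (1, 15), (6, 1), (6, 22), (7, 10), (7, 13), (9, 4), (9, 19), (10, 11), (10, 12), (16, 6), (16, 17), (19, 1), (19, 22), (21, 1), (21, 22), (22, 7), (22, 16)}; affine count = 18; |E(F_23)| = 19.

Discriminant check: Δ ∝ 4a³ + 27b² = 4·18³ + 27·22² = 4·5832 + 27·484 ≡ 10 (mod 23). Nonzero ⇒ E is nonsingular.
For each x ∈ F_23, compute rhs = x³ + 18·x + 22 mod 23, then count y ∈ F_23 with y² ≡ rhs.
  x = 0: rhs = 22, matching y values: none (0 points).
  x = 1: rhs = 18, matching y values: 8, 15 (2 points).
  x = 2: rhs = 20, matching y values: none (0 points).
  x = 3: rhs = 11, matching y values: none (0 points).
  x = 4: rhs = 20, matching y values: none (0 points).
  x = 5: rhs = 7, matching y values: none (0 points).
  x = 6: rhs = 1, matching y values: 1, 22 (2 points).
  x = 7: rhs = 8, matching y values: 10, 13 (2 points).
  x = 8: rhs = 11, matching y values: none (0 points).
  x = 9: rhs = 16, matching y values: 4, 19 (2 points).
  x = 10: rhs = 6, matching y values: 11, 12 (2 points).
  x = 11: rhs = 10, matching y values: none (0 points).
  x = 12: rhs = 11, matching y values: none (0 points).
  x = 13: rhs = 15, matching y values: none (0 points).
  x = 14: rhs = 5, matching y values: none (0 points).
  x = 15: rhs = 10, matching y values: none (0 points).
  x = 16: rhs = 13, matching y values: 6, 17 (2 points).
  x = 17: rhs = 20, matching y values: none (0 points).
  x = 18: rhs = 14, matching y values: none (0 points).
  x = 19: rhs = 1, matching y values: 1, 22 (2 points).
  x = 20: rhs = 10, matching y values: none (0 points).
  x = 21: rhs = 1, matching y values: 1, 22 (2 points).
  x = 22: rhs = 3, matching y values: 7, 16 (2 points).
Total affine count: 18.
Full point count |E(F_23)| = 18 + 1 = 19.
Hasse bound: |19 − (23+1)| = |-5| = 5 ≤ 2√23 ≈ 9.5917 ✓.


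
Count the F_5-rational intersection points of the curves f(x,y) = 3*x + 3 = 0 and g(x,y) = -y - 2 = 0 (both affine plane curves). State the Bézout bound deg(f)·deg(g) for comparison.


Common zeros: {(4, 3)}; count = 1; Bézout bound = 1.

deg(f) = 1, deg(g) = 1, so Bézout bound = 1.
Scan x ∈ F_5. For each x, list the y ∈ F_5 with f(x, y) ≡ 0 and those with g(x, y) ≡ 0 (mod 5); the common zeros in that column are the intersection.
  x = 0: f ≡ 0 at y ∈ ∅; g ≡ 0 at y ∈ {3}; common: ∅.
  x = 1: f ≡ 0 at y ∈ ∅; g ≡ 0 at y ∈ {3}; common: ∅.
  x = 2: f ≡ 0 at y ∈ ∅; g ≡ 0 at y ∈ {3}; common: ∅.
  x = 3: f ≡ 0 at y ∈ ∅; g ≡ 0 at y ∈ {3}; common: ∅.
  x = 4: f ≡ 0 at y ∈ {0, 1, 2, 3, 4}; g ≡ 0 at y ∈ {3}; common: {3}.
Collecting: common zeros = {(4, 3)}, so the count is 1.
Comparison with the Bézout bound: 1 ≤ 1 = deg(f)·deg(g), as expected for curves with no common component (the bound is attained).


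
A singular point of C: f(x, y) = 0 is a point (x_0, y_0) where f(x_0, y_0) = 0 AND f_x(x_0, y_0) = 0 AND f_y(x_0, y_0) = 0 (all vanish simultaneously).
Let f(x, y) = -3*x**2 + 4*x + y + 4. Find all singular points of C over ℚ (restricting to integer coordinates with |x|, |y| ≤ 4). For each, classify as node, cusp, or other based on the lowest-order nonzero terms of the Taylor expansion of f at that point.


No singular points in the scanned grid; C is smooth there.

Compute partial derivatives:
  f_x = 4 - 6*x.
  f_y = 1.
f_y = 1 is a nonzero constant, so f_y never vanishes: no point (x, y) can satisfy f = f_x = f_y = 0. In particular no (x, y) ∈ {−4, ..., 4}² is singular; the curve is smooth.


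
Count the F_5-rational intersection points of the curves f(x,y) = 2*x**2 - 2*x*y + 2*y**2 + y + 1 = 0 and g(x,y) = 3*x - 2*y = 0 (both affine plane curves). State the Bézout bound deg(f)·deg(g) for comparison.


Common zeros: ∅; count = 0; Bézout bound = 2.

deg(f) = 2, deg(g) = 1, so Bézout bound = 2.
Scan x ∈ F_5. For each x, list the y ∈ F_5 with f(x, y) ≡ 0 and those with g(x, y) ≡ 0 (mod 5); the common zeros in that column are the intersection.
  x = 0: f ≡ 0 at y ∈ ∅; g ≡ 0 at y ∈ {0}; common: ∅.
  x = 1: f ≡ 0 at y ∈ ∅; g ≡ 0 at y ∈ {4}; common: ∅.
  x = 2: f ≡ 0 at y ∈ ∅; g ≡ 0 at y ∈ {3}; common: ∅.
  x = 3: f ≡ 0 at y ∈ ∅; g ≡ 0 at y ∈ {2}; common: ∅.
  x = 4: f ≡ 0 at y ∈ {3}; g ≡ 0 at y ∈ {1}; common: ∅.
Collecting: common zeros = ∅, so the count is 0.
Comparison with the Bézout bound: 0 ≤ 2 = deg(f)·deg(g), as expected for curves with no common component (the affine F_5-count falls short of the bound because intersections may lie at infinity, over extension fields, or carry multiplicity).


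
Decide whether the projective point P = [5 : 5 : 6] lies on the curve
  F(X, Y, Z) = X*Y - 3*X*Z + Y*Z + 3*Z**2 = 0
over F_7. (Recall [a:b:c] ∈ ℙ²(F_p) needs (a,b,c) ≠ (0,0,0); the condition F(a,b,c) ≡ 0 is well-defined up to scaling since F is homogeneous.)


F(5,5,6) ≡ 3 (mod 7); P is NOT on the curve.

Evaluate F(5, 5, 6) term-by-term (mod 7).
  X*Y ↦ 1·5·5·1 = 25
  -3*X*Z ↦ -3·5·1·6 = -90
  Y*Z ↦ 1·1·5·6 = 30
  3*Z**2 ↦ 3·1·1·36 = 108
Sum: F(5, 5, 6) = (25) + (-90) + (30) + (108) = 73.
Reducing mod 7: 73 ≡ 3 (mod 7).
Since F(a, b, c) ≡ 3 ≠ 0 (mod 7), P does NOT lie on the curve.


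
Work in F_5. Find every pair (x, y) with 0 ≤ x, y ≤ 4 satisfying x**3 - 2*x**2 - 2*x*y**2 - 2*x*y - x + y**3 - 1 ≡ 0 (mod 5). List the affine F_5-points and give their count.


Affine F_5-points: {(0, 1), (1, 3), (2, 1), (3, 0), (3, 3)}; count = 5.

For each of the 25 pairs (x, y) ∈ F_5², evaluate f(x, y) mod 5. Record the zeros.
  x = 0: [0↦4, 1↦0, 2↦2, 3↦1, 4↦3]  zeros at y ∈ {1}
  x = 1: [0↦2, 1↦4, 2↦3, 3↦0, 4↦1]  zeros at y ∈ {3}
  x = 2: [0↦2, 1↦0, 2↦1, 3↦1, 4↦1]  zeros at y ∈ {1}
  x = 3: [0↦0, 1↦4, 2↦2, 3↦0, 4↦4]  zeros at y ∈ {0, 3}
  x = 4: [0↦2, 1↦2, 2↦2, 3↦3, 4↦1]  zeros at y ∈ ∅
Collecting zeros: affine points = {(0, 1), (1, 3), (2, 1), (3, 0), (3, 3)}.
Total count |C(F_5)_aff| = 5.


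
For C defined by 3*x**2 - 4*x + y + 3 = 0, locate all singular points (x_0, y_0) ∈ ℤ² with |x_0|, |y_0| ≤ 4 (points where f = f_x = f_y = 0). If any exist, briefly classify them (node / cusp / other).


No singular points in the scanned grid; C is smooth there.

Compute partial derivatives:
  f_x = 6*x - 4.
  f_y = 1.
f_y = 1 is a nonzero constant, so f_y never vanishes: no point (x, y) can satisfy f = f_x = f_y = 0. In particular no (x, y) ∈ {−4, ..., 4}² is singular; the curve is smooth.


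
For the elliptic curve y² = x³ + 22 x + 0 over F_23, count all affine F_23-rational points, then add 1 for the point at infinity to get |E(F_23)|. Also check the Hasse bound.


Affine points = {(0, 0), (1, 0), (2, 11), (2, 12), (3, 1), (3, 22), (6, 7), (6, 16), (10, 1), (10, 22), (11, 3), (11, 20), (14, 4), (14, 19), (15, 5), (15, 18), (16, 3), (16, 20), (18, 8), (18, 15), (19, 3), (19, 20), (22, 0)}; affine count = 23; |E(F_23)| = 24.

Discriminant check: Δ ∝ 4a³ + 27b² = 4·22³ + 27·0² = 4·10648 + 27·0 ≡ 19 (mod 23). Nonzero ⇒ E is nonsingular.
For each x ∈ F_23, compute rhs = x³ + 22·x + 0 mod 23, then count y ∈ F_23 with y² ≡ rhs.
  x = 0: rhs = 0, matching y values: 0 (1 points).
  x = 1: rhs = 0, matching y values: 0 (1 points).
  x = 2: rhs = 6, matching y values: 11, 12 (2 points).
  x = 3: rhs = 1, matching y values: 1, 22 (2 points).
  x = 4: rhs = 14, matching y values: none (0 points).
  x = 5: rhs = 5, matching y values: none (0 points).
  x = 6: rhs = 3, matching y values: 7, 16 (2 points).
  x = 7: rhs = 14, matching y values: none (0 points).
  x = 8: rhs = 21, matching y values: none (0 points).
  x = 9: rhs = 7, matching y values: none (0 points).
  x = 10: rhs = 1, matching y values: 1, 22 (2 points).
  x = 11: rhs = 9, matching y values: 3, 20 (2 points).
  x = 12: rhs = 14, matching y values: none (0 points).
  x = 13: rhs = 22, matching y values: none (0 points).
  x = 14: rhs = 16, matching y values: 4, 19 (2 points).
  x = 15: rhs = 2, matching y values: 5, 18 (2 points).
  x = 16: rhs = 9, matching y values: 3, 20 (2 points).
  x = 17: rhs = 20, matching y values: none (0 points).
  x = 18: rhs = 18, matching y values: 8, 15 (2 points).
  x = 19: rhs = 9, matching y values: 3, 20 (2 points).
  x = 20: rhs = 22, matching y values: none (0 points).
  x = 21: rhs = 17, matching y values: none (0 points).
  x = 22: rhs = 0, matching y values: 0 (1 points).
Total affine count: 23.
Full point count |E(F_23)| = 23 + 1 = 24.
Hasse bound: |24 − (23+1)| = |0| = 0 ≤ 2√23 ≈ 9.5917 ✓.


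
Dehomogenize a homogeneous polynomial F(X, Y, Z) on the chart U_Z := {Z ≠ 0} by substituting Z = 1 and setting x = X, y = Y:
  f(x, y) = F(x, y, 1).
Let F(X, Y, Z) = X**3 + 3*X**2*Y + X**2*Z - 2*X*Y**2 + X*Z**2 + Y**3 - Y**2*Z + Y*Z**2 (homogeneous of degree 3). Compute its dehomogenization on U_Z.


f(x, y) = x**3 + 3*x**2*y + x**2 - 2*x*y**2 + x + y**3 - y**2 + y

On U_Z we set Z = 1. Each monomial c·X^i·Y^j·Z^k in F becomes c·x^i·y^j·1^k = c·x^i·y^j.
Substituting Z = 1: F(X, Y, 1) = x**3 + 3*x**2*y + x**2 - 2*x*y**2 + x + y**3 - y**2 + y.
Note: deg(f) ≤ deg(F) = 3; strict inequality happens when F is divisible by Z (lost terms).


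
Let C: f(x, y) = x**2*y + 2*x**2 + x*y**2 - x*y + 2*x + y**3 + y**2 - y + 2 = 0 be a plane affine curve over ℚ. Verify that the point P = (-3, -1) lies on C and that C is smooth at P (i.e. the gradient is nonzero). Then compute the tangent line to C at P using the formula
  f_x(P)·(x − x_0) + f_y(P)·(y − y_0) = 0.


Tangent line at P: -2*x + 18*y + 12 = 0.

Step 1: f(-3, -1) = 0, so P lies on C.
Step 2: partial derivatives
  f_x(x, y) = 2*x*y + 4*x + y**2 - y + 2, f_y(x, y) = x**2 + 2*x*y - x + 3*y**2 + 2*y - 1.
  f_x(P) = -2, f_y(P) = 18 (gradient nonzero, so P is smooth).
Step 3: tangent line at P: -2·(x − -3) + 18·(y − -1) = 0.
Expanding: -2*x + 18*y + 12 = 0.


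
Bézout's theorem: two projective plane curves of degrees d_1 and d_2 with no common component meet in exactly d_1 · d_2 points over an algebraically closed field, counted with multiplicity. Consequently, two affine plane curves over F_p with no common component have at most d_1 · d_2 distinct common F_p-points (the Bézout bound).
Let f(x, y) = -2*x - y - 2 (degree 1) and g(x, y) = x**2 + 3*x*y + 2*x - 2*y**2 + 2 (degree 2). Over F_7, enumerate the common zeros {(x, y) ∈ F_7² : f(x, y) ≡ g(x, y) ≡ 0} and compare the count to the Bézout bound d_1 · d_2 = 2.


Common zeros: {(2, 1), (4, 4)}; count = 2; Bézout bound = 2.

deg(f) = 1, deg(g) = 2, so Bézout bound = 2.
Scan x ∈ F_7. For each x, list the y ∈ F_7 with f(x, y) ≡ 0 and those with g(x, y) ≡ 0 (mod 7); the common zeros in that column are the intersection.
  x = 0: f ≡ 0 at y ∈ {5}; g ≡ 0 at y ∈ {1, 6}; common: ∅.
  x = 1: f ≡ 0 at y ∈ {3}; g ≡ 0 at y ∈ {6}; common: ∅.
  x = 2: f ≡ 0 at y ∈ {1}; g ≡ 0 at y ∈ {1, 2}; common: {1}.
  x = 3: f ≡ 0 at y ∈ {6}; g ≡ 0 at y ∈ {4}; common: ∅.
  x = 4: f ≡ 0 at y ∈ {4}; g ≡ 0 at y ∈ {2, 4}; common: {4}.
  x = 5: f ≡ 0 at y ∈ {2}; g ≡ 0 at y ∈ ∅; common: ∅.
  x = 6: f ≡ 0 at y ∈ {0}; g ≡ 0 at y ∈ ∅; common: ∅.
Collecting: common zeros = {(2, 1), (4, 4)}, so the count is 2.
Comparison with the Bézout bound: 2 ≤ 2 = deg(f)·deg(g), as expected for curves with no common component (the bound is attained).


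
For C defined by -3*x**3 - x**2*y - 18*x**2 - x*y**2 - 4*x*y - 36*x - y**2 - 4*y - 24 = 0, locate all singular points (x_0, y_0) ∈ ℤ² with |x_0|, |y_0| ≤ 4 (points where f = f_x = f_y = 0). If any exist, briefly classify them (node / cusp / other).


Singular points: {(-2, 0)}; classification: cusp.

Compute partial derivatives:
  f_x = -9*x**2 - 2*x*y - 36*x - y**2 - 4*y - 36.
  f_y = -x**2 - 2*x*y - 4*x - 2*y - 4.
Scan x_0 ∈ {−4, ..., 4}. For each x_0, f_y(x_0, y) is a polynomial in y; find its integer roots y ∈ {−4, ..., 4}, then test f_x and f at those candidates.
  x = -4: f_y(-4, y) = 6*y - 4; no integer root y with |y| ≤ 4.
  x = -3: f_y(-3, y) = 4*y - 1; no integer root y with |y| ≤ 4.
  x = -2: f_y(-2, y) = 2*y; vanishes at y ∈ {0}. (-2, 0): f_x = 0, f = 0 — SINGULAR.
  x = -1: f_y(-1, y) = -1; no integer root y with |y| ≤ 4.
  x = 0: f_y(0, y) = -2*y - 4; vanishes at y ∈ {-2}. (0, -2): f_x = -32 ≠ 0.
  x = 1: f_y(1, y) = -4*y - 9; no integer root y with |y| ≤ 4.
  x = 2: f_y(2, y) = -6*y - 16; no integer root y with |y| ≤ 4.
  x = 3: f_y(3, y) = -8*y - 25; no integer root y with |y| ≤ 4.
  x = 4: f_y(4, y) = -10*y - 36; no integer root y with |y| ≤ 4.
Only singular point on the grid: (-2, 0).
Classify: substitute x = -2 + u, y = 0 + v and expand: f = -3*u**3 - u**2*v - u*v**2 + v**2.
No constant or linear terms (consistent with a singular point). Quadratic part: v**2. Cubic part: -3*u**3 - u**2*v - u*v**2.
The quadratic part v**2 is a perfect square, so there is a single (double) tangent line v = 0, i.e. y = 0. Restricting the cubic part to that line (v = 0) leaves -3*u**3 ≠ 0, so f is not divisible by v and the branch is v² ≈ 3*u**3 to lowest order — this is a cusp.
Classification: cusp.


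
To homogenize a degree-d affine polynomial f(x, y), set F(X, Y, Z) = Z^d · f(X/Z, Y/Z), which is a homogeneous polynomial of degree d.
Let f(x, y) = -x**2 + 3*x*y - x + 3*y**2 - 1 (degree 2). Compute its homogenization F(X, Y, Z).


F(X, Y, Z) = -X**2 + 3*X*Y - X*Z + 3*Y**2 - Z**2

deg(f) = 2.
Substitute x = X/Z, y = Y/Z into f, then multiply by Z^2.
  monomial -1·x^2·y^0 ↦ -1·X^2·Y^0·Z^0.
  monomial 3·x^1·y^1 ↦ 3·X^1·Y^1·Z^0.
  monomial -1·x^1·y^0 ↦ -1·X^1·Y^0·Z^1.
  monomial 3·x^0·y^2 ↦ 3·X^0·Y^2·Z^0.
  monomial -1·x^0·y^0 ↦ -1·X^0·Y^0·Z^2.
Collecting: F(X, Y, Z) = -X**2 + 3*X*Y - X*Z + 3*Y**2 - Z**2.


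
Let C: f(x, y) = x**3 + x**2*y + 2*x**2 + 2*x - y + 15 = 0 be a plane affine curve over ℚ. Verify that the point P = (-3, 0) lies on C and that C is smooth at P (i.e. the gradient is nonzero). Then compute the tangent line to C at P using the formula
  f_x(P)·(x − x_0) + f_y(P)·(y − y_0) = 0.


Tangent line at P: 17*x + 8*y + 51 = 0.

Step 1: f(-3, 0) = 0, so P lies on C.
Step 2: partial derivatives
  f_x(x, y) = 3*x**2 + 2*x*y + 4*x + 2, f_y(x, y) = x**2 - 1.
  f_x(P) = 17, f_y(P) = 8 (gradient nonzero, so P is smooth).
Step 3: tangent line at P: 17·(x − -3) + 8·(y − 0) = 0.
Expanding: 17*x + 8*y + 51 = 0.


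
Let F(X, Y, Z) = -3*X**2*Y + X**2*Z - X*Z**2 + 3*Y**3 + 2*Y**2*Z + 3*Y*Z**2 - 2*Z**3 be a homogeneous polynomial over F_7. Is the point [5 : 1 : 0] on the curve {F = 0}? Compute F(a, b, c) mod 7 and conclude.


F(5,1,0) ≡ 5 (mod 7); P is NOT on the curve.

Evaluate F(5, 1, 0) term-by-term (mod 7).
  -3*X**2*Y ↦ -3·25·1·1 = -75
  X**2*Z ↦ 1·25·1·0 = 0
  -X*Z**2 ↦ -1·5·1·0 = 0
  3*Y**3 ↦ 3·1·1·1 = 3
  2*Y**2*Z ↦ 2·1·1·0 = 0
  3*Y*Z**2 ↦ 3·1·1·0 = 0
  -2*Z**3 ↦ -2·1·1·0 = 0
Sum: F(5, 1, 0) = (-75) + (0) + (0) + (3) + (0) + (0) + (0) = -72.
Reducing mod 7: -72 ≡ 5 (mod 7).
Since F(a, b, c) ≡ 5 ≠ 0 (mod 7), P does NOT lie on the curve.


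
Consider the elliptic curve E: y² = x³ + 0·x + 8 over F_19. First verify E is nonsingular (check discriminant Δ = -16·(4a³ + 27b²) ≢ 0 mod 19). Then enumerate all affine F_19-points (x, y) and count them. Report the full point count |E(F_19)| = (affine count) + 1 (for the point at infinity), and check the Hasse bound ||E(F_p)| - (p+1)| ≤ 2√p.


Affine points = {(1, 3), (1, 16), (2, 4), (2, 15), (3, 4), (3, 15), (5, 0), (7, 3), (7, 16), (8, 8), (8, 11), (10, 1), (10, 18), (11, 3), (11, 16), (12, 8), (12, 11), (13, 1), (13, 18), (14, 4), (14, 15), (15, 1), (15, 18), (16, 0), (17, 0), (18, 8), (18, 11)}; affine count = 27; |E(F_19)| = 28.

Discriminant check: Δ ∝ 4a³ + 27b² = 4·0³ + 27·8² = 4·0 + 27·64 ≡ 18 (mod 19). Nonzero ⇒ E is nonsingular.
For each x ∈ F_19, compute rhs = x³ + 0·x + 8 mod 19, then count y ∈ F_19 with y² ≡ rhs.
  x = 0: rhs = 8, matching y values: none (0 points).
  x = 1: rhs = 9, matching y values: 3, 16 (2 points).
  x = 2: rhs = 16, matching y values: 4, 15 (2 points).
  x = 3: rhs = 16, matching y values: 4, 15 (2 points).
  x = 4: rhs = 15, matching y values: none (0 points).
  x = 5: rhs = 0, matching y values: 0 (1 points).
  x = 6: rhs = 15, matching y values: none (0 points).
  x = 7: rhs = 9, matching y values: 3, 16 (2 points).
  x = 8: rhs = 7, matching y values: 8, 11 (2 points).
  x = 9: rhs = 15, matching y values: none (0 points).
  x = 10: rhs = 1, matching y values: 1, 18 (2 points).
  x = 11: rhs = 9, matching y values: 3, 16 (2 points).
  x = 12: rhs = 7, matching y values: 8, 11 (2 points).
  x = 13: rhs = 1, matching y values: 1, 18 (2 points).
  x = 14: rhs = 16, matching y values: 4, 15 (2 points).
  x = 15: rhs = 1, matching y values: 1, 18 (2 points).
  x = 16: rhs = 0, matching y values: 0 (1 points).
  x = 17: rhs = 0, matching y values: 0 (1 points).
  x = 18: rhs = 7, matching y values: 8, 11 (2 points).
Total affine count: 27.
Full point count |E(F_19)| = 27 + 1 = 28.
Hasse bound: |28 − (19+1)| = |8| = 8 ≤ 2√19 ≈ 8.7178 ✓.


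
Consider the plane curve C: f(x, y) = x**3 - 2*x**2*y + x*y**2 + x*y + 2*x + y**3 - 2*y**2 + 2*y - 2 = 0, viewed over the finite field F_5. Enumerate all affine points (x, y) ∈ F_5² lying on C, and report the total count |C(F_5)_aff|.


Affine F_5-points: {(2, 0), (2, 2), (2, 3), (3, 1), (4, 0)}; count = 5.

For each of the 25 pairs (x, y) ∈ F_5², evaluate f(x, y) mod 5. Record the zeros.
  x = 0: [0↦3, 1↦4, 2↦2, 3↦3, 4↦3]  zeros at y ∈ ∅
  x = 1: [0↦1, 1↦2, 2↦2, 3↦2, 4↦3]  zeros at y ∈ ∅
  x = 2: [0↦0, 1↦2, 2↦0, 3↦0, 4↦3]  zeros at y ∈ {0, 2, 3}
  x = 3: [0↦1, 1↦0, 2↦2, 3↦3, 4↦4]  zeros at y ∈ {1}
  x = 4: [0↦0, 1↦2, 2↦4, 3↦2, 4↦2]  zeros at y ∈ {0}
Collecting zeros: affine points = {(2, 0), (2, 2), (2, 3), (3, 1), (4, 0)}.
Total count |C(F_5)_aff| = 5.


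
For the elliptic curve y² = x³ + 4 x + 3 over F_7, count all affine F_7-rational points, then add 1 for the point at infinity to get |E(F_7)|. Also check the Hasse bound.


Affine points = {(1, 1), (1, 6), (3, 0), (5, 1), (5, 6)}; affine count = 5; |E(F_7)| = 6.

Discriminant check: Δ ∝ 4a³ + 27b² = 4·4³ + 27·3² = 4·64 + 27·9 ≡ 2 (mod 7). Nonzero ⇒ E is nonsingular.
For each x ∈ F_7, compute rhs = x³ + 4·x + 3 mod 7, then count y ∈ F_7 with y² ≡ rhs.
  x = 0: rhs = 3, matching y values: none (0 points).
  x = 1: rhs = 1, matching y values: 1, 6 (2 points).
  x = 2: rhs = 5, matching y values: none (0 points).
  x = 3: rhs = 0, matching y values: 0 (1 points).
  x = 4: rhs = 6, matching y values: none (0 points).
  x = 5: rhs = 1, matching y values: 1, 6 (2 points).
  x = 6: rhs = 5, matching y values: none (0 points).
Total affine count: 5.
Full point count |E(F_7)| = 5 + 1 = 6.
Hasse bound: |6 − (7+1)| = |-2| = 2 ≤ 2√7 ≈ 5.2915 ✓.


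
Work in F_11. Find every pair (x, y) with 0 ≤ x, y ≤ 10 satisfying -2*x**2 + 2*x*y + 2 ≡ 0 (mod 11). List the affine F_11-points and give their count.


Affine F_11-points: {(1, 0), (2, 7), (3, 10), (4, 1), (5, 7), (6, 4), (7, 10), (8, 1), (9, 4), (10, 0)}; count = 10.

For each of the 121 pairs (x, y) ∈ F_11², evaluate f(x, y) mod 11. Record the zeros.
  x = 0: [0↦2, 1↦2, 2↦2, 3↦2, 4↦2, 5↦2, 6↦2, 7↦2, 8↦2, 9↦2, 10↦2]  zeros at y ∈ ∅
  x = 1: [0↦0, 1↦2, 2↦4, 3↦6, 4↦8, 5↦10, 6↦1, 7↦3, 8↦5, 9↦7, 10↦9]  zeros at y ∈ {0}
  x = 2: [0↦5, 1↦9, 2↦2, 3↦6, 4↦10, 5↦3, 6↦7, 7↦0, 8↦4, 9↦8, 10↦1]  zeros at y ∈ {7}
  x = 3: [0↦6, 1↦1, 2↦7, 3↦2, 4↦8, 5↦3, 6↦9, 7↦4, 8↦10, 9↦5, 10↦0]  zeros at y ∈ {10}
  x = 4: [0↦3, 1↦0, 2↦8, 3↦5, 4↦2, 5↦10, 6↦7, 7↦4, 8↦1, 9↦9, 10↦6]  zeros at y ∈ {1}
  x = 5: [0↦7, 1↦6, 2↦5, 3↦4, 4↦3, 5↦2, 6↦1, 7↦0, 8↦10, 9↦9, 10↦8]  zeros at y ∈ {7}
  x = 6: [0↦7, 1↦8, 2↦9, 3↦10, 4↦0, 5↦1, 6↦2, 7↦3, 8↦4, 9↦5, 10↦6]  zeros at y ∈ {4}
  x = 7: [0↦3, 1↦6, 2↦9, 3↦1, 4↦4, 5↦7, 6↦10, 7↦2, 8↦5, 9↦8, 10↦0]  zeros at y ∈ {10}
  x = 8: [0↦6, 1↦0, 2↦5, 3↦10, 4↦4, 5↦9, 6↦3, 7↦8, 8↦2, 9↦7, 10↦1]  zeros at y ∈ {1}
  x = 9: [0↦5, 1↦1, 2↦8, 3↦4, 4↦0, 5↦7, 6↦3, 7↦10, 8↦6, 9↦2, 10↦9]  zeros at y ∈ {4}
  x = 10: [0↦0, 1↦9, 2↦7, 3↦5, 4↦3, 5↦1, 6↦10, 7↦8, 8↦6, 9↦4, 10↦2]  zeros at y ∈ {0}
Collecting zeros: affine points = {(1, 0), (2, 7), (3, 10), (4, 1), (5, 7), (6, 4), (7, 10), (8, 1), (9, 4), (10, 0)}.
Total count |C(F_11)_aff| = 10.


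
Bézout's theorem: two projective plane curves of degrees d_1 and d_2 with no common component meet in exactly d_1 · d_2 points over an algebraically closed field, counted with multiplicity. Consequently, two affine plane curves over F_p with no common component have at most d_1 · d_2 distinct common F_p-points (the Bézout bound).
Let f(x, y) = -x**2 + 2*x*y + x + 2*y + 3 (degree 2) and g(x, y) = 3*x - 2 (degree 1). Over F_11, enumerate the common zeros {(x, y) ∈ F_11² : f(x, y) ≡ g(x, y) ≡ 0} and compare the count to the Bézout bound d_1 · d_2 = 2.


Common zeros: {(8, 6)}; count = 1; Bézout bound = 2.

deg(f) = 2, deg(g) = 1, so Bézout bound = 2.
Scan x ∈ F_11. For each x, list the y ∈ F_11 with f(x, y) ≡ 0 and those with g(x, y) ≡ 0 (mod 11); the common zeros in that column are the intersection.
  x = 0: f ≡ 0 at y ∈ {4}; g ≡ 0 at y ∈ ∅; common: ∅.
  x = 1: f ≡ 0 at y ∈ {2}; g ≡ 0 at y ∈ ∅; common: ∅.
  x = 2: f ≡ 0 at y ∈ {9}; g ≡ 0 at y ∈ ∅; common: ∅.
  x = 3: f ≡ 0 at y ∈ {10}; g ≡ 0 at y ∈ ∅; common: ∅.
  x = 4: f ≡ 0 at y ∈ {2}; g ≡ 0 at y ∈ ∅; common: ∅.
  x = 5: f ≡ 0 at y ∈ {6}; g ≡ 0 at y ∈ ∅; common: ∅.
  x = 6: f ≡ 0 at y ∈ {9}; g ≡ 0 at y ∈ ∅; common: ∅.
  x = 7: f ≡ 0 at y ∈ {10}; g ≡ 0 at y ∈ ∅; common: ∅.
  x = 8: f ≡ 0 at y ∈ {6}; g ≡ 0 at y ∈ {0, 1, 2, 3, 4, 5, 6, 7, 8, 9, 10}; common: {6}.
  x = 9: f ≡ 0 at y ∈ {4}; g ≡ 0 at y ∈ ∅; common: ∅.
  x = 10: f ≡ 0 at y ∈ ∅; g ≡ 0 at y ∈ ∅; common: ∅.
Collecting: common zeros = {(8, 6)}, so the count is 1.
Comparison with the Bézout bound: 1 ≤ 2 = deg(f)·deg(g), as expected for curves with no common component (the affine F_11-count falls short of the bound because intersections may lie at infinity, over extension fields, or carry multiplicity).


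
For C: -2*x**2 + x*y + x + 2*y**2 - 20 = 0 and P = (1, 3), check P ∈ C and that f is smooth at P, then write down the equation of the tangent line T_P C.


Tangent line at P: 13*y - 39 = 0.

Step 1: f(1, 3) = 0, so P lies on C.
Step 2: partial derivatives
  f_x(x, y) = -4*x + y + 1, f_y(x, y) = x + 4*y.
  f_x(P) = 0, f_y(P) = 13 (gradient nonzero, so P is smooth).
Step 3: tangent line at P: 0·(x − 1) + 13·(y − 3) = 0.
Expanding: 13*y - 39 = 0.


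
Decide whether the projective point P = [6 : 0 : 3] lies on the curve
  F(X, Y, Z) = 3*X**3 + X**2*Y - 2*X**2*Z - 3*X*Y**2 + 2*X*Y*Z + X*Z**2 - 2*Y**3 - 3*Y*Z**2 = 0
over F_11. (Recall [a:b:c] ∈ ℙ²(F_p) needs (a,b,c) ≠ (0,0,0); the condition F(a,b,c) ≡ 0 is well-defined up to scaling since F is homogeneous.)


F(6,0,3) ≡ 2 (mod 11); P is NOT on the curve.

Evaluate F(6, 0, 3) term-by-term (mod 11).
  3*X**3 ↦ 3·216·1·1 = 648
  X**2*Y ↦ 1·36·0·1 = 0
  -2*X**2*Z ↦ -2·36·1·3 = -216
  -3*X*Y**2 ↦ -3·6·0·1 = 0
  2*X*Y*Z ↦ 2·6·0·3 = 0
  X*Z**2 ↦ 1·6·1·9 = 54
  -2*Y**3 ↦ -2·1·0·1 = 0
  -3*Y*Z**2 ↦ -3·1·0·9 = 0
Sum: F(6, 0, 3) = (648) + (0) + (-216) + (0) + (0) + (54) + (0) + (0) = 486.
Reducing mod 11: 486 ≡ 2 (mod 11).
Since F(a, b, c) ≡ 2 ≠ 0 (mod 11), P does NOT lie on the curve.


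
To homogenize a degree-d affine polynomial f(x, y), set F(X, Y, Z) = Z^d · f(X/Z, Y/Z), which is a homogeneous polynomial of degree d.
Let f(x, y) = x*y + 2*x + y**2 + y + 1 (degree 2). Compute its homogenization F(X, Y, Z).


F(X, Y, Z) = X*Y + 2*X*Z + Y**2 + Y*Z + Z**2

deg(f) = 2.
Substitute x = X/Z, y = Y/Z into f, then multiply by Z^2.
  monomial 1·x^1·y^1 ↦ 1·X^1·Y^1·Z^0.
  monomial 2·x^1·y^0 ↦ 2·X^1·Y^0·Z^1.
  monomial 1·x^0·y^2 ↦ 1·X^0·Y^2·Z^0.
  monomial 1·x^0·y^1 ↦ 1·X^0·Y^1·Z^1.
  monomial 1·x^0·y^0 ↦ 1·X^0·Y^0·Z^2.
Collecting: F(X, Y, Z) = X*Y + 2*X*Z + Y**2 + Y*Z + Z**2.


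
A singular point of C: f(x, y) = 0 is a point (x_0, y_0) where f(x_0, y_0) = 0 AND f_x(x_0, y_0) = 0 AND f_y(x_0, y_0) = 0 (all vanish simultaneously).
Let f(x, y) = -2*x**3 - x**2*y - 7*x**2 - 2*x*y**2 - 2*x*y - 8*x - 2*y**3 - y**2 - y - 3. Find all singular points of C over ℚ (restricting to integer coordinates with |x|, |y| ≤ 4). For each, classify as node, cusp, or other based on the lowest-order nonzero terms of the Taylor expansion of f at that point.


Singular points: {(-1, 0)}; classification: node.

Compute partial derivatives:
  f_x = -6*x**2 - 2*x*y - 14*x - 2*y**2 - 2*y - 8.
  f_y = -x**2 - 4*x*y - 2*x - 6*y**2 - 2*y - 1.
Scan x_0 ∈ {−4, ..., 4}. For each x_0, f_y(x_0, y) is a polynomial in y; find its integer roots y ∈ {−4, ..., 4}, then test f_x and f at those candidates.
  x = -4: f_y(-4, y) = -6*y**2 + 14*y - 9; no integer root y with |y| ≤ 4.
  x = -3: f_y(-3, y) = -6*y**2 + 10*y - 4; vanishes at y ∈ {1}. (-3, 1): f_x = -18 ≠ 0.
  x = -2: f_y(-2, y) = -6*y**2 + 6*y - 1; no integer root y with |y| ≤ 4.
  x = -1: f_y(-1, y) = -6*y**2 + 2*y; vanishes at y ∈ {0}. (-1, 0): f_x = 0, f = 0 — SINGULAR.
  x = 0: f_y(0, y) = -6*y**2 - 2*y - 1; no integer root y with |y| ≤ 4.
  x = 1: f_y(1, y) = -6*y**2 - 6*y - 4; no integer root y with |y| ≤ 4.
  x = 2: f_y(2, y) = -6*y**2 - 10*y - 9; no integer root y with |y| ≤ 4.
  x = 3: f_y(3, y) = -6*y**2 - 14*y - 16; no integer root y with |y| ≤ 4.
  x = 4: f_y(4, y) = -6*y**2 - 18*y - 25; no integer root y with |y| ≤ 4.
Only singular point on the grid: (-1, 0).
Classify: substitute x = -1 + u, y = 0 + v and expand: f = -2*u**3 - u**2*v - u**2 - 2*u*v**2 - 2*v**3 + v**2.
No constant or linear terms (consistent with a singular point). Quadratic part: -u**2 + v**2. Cubic part: -2*u**3 - u**2*v - 2*u*v**2 - 2*v**3.
The quadratic part v**2 - u**2 = (v − u)(v + u) splits into two distinct linear factors, so there are two distinct tangent lines y − 0 = ±(x − -1) — this is a node (ordinary double point).
Classification: node.
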